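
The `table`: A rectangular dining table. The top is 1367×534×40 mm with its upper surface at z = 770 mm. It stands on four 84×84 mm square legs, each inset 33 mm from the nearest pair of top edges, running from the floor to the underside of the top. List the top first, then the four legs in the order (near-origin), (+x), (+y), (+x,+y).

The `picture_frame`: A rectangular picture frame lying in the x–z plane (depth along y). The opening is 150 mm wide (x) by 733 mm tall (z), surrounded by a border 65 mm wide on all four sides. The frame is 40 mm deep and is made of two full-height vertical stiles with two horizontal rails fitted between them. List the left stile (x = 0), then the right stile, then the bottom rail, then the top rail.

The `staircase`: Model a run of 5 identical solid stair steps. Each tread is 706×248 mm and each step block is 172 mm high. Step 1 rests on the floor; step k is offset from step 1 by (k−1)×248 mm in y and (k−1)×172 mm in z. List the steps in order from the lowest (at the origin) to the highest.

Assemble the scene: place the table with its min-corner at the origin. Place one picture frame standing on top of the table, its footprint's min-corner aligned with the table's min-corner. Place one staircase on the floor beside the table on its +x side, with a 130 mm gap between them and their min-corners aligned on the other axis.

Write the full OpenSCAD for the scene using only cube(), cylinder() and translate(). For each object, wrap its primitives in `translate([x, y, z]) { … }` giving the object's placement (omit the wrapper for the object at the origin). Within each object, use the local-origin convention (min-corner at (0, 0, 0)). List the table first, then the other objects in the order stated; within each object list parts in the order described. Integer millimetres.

translate([0, 0, 730]) cube([1367, 534, 40]);
translate([33, 33, 0]) cube([84, 84, 730]);
translate([1250, 33, 0]) cube([84, 84, 730]);
translate([33, 417, 0]) cube([84, 84, 730]);
translate([1250, 417, 0]) cube([84, 84, 730]);
translate([0, 0, 770]) {
  cube([65, 40, 863]);
  translate([215, 0, 0]) cube([65, 40, 863]);
  translate([65, 0, 0]) cube([150, 40, 65]);
  translate([65, 0, 798]) cube([150, 40, 65]);
}
translate([1497, 0, 0]) {
  cube([706, 248, 172]);
  translate([0, 248, 172]) cube([706, 248, 172]);
  translate([0, 496, 344]) cube([706, 248, 172]);
  translate([0, 744, 516]) cube([706, 248, 172]);
  translate([0, 992, 688]) cube([706, 248, 172]);
}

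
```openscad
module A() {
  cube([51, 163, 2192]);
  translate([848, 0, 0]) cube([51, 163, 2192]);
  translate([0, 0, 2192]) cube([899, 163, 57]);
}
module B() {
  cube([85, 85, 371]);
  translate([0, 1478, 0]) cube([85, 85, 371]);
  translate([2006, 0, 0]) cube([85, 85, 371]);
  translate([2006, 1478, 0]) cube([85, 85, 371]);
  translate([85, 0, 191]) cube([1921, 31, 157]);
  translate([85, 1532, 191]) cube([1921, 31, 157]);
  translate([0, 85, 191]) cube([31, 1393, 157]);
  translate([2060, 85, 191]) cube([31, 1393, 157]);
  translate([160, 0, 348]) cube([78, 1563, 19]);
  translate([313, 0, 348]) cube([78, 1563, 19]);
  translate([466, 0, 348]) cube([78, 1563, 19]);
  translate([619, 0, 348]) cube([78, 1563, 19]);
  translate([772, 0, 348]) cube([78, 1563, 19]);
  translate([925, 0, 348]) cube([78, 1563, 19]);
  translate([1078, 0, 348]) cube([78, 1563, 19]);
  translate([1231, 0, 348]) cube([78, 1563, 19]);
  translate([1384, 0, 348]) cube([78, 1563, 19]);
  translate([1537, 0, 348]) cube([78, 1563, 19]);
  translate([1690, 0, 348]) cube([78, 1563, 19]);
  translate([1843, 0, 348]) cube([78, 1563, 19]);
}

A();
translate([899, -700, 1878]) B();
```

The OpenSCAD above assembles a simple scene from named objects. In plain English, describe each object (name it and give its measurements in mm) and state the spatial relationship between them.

A is a door frame. The clear opening is 797 mm wide and 2192 mm high. Two 51 mm wide jambs, 163 mm deep, stand either side of the opening from the floor to the top of the opening. A 57 mm thick head sits across the top of both jambs, spanning the full outside width of the frame.

B is a bed frame 2091 mm long (x) by 1563 mm wide (y). Four 85×85 mm corner posts, 371 mm tall, at the corners of the footprint. Four rails of 31 mm thickness and 157 mm height run between adjacent posts with their undersides at z = 191 mm, their outer faces flush with the outside of the frame (the two x-running rails run between the posts' inner faces; the two y-running rails run between the posts' inner faces). 12 slats, each 78 mm wide (x) and 19 mm thick, lie across the top of the two x-running rails, running the full 1563 mm width of the frame in y; the slats are evenly spaced along x between the inner faces of the end posts with equal gaps (rounded down to the nearest mm) at the −x end and between each pair — any rounding remainder accumulates at the +x end.

The bed frame is beside the door frame with their tops flush at z = 2249.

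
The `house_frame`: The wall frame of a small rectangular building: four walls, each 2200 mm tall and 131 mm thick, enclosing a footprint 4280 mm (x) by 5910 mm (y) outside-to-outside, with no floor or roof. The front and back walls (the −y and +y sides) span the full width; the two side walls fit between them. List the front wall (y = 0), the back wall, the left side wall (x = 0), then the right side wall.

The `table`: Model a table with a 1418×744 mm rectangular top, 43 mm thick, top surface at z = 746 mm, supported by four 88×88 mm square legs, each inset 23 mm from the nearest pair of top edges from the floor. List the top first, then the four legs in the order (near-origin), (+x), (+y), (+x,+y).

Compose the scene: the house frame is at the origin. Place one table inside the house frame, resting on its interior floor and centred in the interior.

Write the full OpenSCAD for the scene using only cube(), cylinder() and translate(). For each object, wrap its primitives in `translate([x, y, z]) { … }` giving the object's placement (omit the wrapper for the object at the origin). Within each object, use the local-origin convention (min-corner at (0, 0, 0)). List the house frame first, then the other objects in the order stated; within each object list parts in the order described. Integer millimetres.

cube([4280, 131, 2200]);
translate([0, 5779, 0]) cube([4280, 131, 2200]);
translate([0, 131, 0]) cube([131, 5648, 2200]);
translate([4149, 131, 0]) cube([131, 5648, 2200]);
translate([1431, 2583, 0]) {
  translate([0, 0, 703]) cube([1418, 744, 43]);
  translate([23, 23, 0]) cube([88, 88, 703]);
  translate([1307, 23, 0]) cube([88, 88, 703]);
  translate([23, 633, 0]) cube([88, 88, 703]);
  translate([1307, 633, 0]) cube([88, 88, 703]);
}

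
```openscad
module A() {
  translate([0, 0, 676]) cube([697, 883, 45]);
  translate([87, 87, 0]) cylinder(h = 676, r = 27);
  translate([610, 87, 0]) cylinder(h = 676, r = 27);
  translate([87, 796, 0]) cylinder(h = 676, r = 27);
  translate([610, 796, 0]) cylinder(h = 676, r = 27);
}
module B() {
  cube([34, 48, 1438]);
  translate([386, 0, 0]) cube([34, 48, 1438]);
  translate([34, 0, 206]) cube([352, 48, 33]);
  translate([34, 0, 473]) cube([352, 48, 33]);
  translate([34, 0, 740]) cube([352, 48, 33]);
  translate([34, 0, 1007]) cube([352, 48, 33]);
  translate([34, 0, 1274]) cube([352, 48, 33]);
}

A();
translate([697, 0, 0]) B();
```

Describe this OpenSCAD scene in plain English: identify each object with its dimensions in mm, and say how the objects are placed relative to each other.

A is a table with a 697×883 mm rectangular top, 45 mm thick, top surface at z = 721 mm, supported by four round legs of 54 mm diameter, each leg's bounding box inset 60 mm from the nearest pair of top edges, running from the floor.

B is a straight ladder. Two 34×48 mm vertical rails, 1438 mm tall, stand 420 mm apart (outside-to-outside) with their front faces coplanar on the −y side. 5 rungs, each 48 mm deep and 33 mm tall, span between the inner faces of the rails, front faces flush with the rails. The lowest rung's underside is at z = 206 mm and rungs are spaced 267 mm apart (underside to underside).

The ladder is against the table's +x side, with their −y faces flush.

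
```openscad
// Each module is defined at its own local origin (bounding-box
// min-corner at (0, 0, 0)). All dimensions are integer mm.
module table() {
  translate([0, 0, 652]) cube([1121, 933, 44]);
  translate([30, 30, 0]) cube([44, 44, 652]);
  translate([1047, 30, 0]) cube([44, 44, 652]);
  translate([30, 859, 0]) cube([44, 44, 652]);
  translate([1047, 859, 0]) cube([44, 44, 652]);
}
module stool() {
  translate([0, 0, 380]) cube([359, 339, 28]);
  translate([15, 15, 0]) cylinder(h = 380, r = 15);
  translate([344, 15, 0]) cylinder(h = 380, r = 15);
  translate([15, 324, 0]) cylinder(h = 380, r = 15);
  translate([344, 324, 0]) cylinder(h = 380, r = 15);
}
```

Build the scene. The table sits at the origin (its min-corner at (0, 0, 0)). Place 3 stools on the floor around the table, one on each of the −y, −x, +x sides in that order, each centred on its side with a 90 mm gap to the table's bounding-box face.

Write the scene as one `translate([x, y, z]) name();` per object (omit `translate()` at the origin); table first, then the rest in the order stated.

table();
translate([381, -429, 0]) stool();
translate([-449, 297, 0]) stool();
translate([1211, 297, 0]) stool();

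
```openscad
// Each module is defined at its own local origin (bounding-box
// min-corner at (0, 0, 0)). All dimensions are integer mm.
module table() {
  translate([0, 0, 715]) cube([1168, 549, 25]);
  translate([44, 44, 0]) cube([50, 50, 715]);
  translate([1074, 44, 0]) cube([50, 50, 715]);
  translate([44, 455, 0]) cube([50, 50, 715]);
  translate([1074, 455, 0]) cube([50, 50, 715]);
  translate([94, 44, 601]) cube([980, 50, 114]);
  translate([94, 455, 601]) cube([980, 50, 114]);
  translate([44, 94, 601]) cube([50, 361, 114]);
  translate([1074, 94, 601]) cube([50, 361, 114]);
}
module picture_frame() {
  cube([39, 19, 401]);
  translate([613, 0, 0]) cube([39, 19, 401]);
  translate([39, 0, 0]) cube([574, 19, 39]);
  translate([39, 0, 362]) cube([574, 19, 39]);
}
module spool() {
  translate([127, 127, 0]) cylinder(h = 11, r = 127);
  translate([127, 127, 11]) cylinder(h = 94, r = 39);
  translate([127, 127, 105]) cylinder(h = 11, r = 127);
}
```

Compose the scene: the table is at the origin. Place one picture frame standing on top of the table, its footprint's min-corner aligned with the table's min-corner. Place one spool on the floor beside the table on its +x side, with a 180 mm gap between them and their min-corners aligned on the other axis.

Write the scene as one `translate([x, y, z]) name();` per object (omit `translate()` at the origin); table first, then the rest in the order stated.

table();
translate([0, 0, 740]) picture_frame();
translate([1348, 0, 0]) spool();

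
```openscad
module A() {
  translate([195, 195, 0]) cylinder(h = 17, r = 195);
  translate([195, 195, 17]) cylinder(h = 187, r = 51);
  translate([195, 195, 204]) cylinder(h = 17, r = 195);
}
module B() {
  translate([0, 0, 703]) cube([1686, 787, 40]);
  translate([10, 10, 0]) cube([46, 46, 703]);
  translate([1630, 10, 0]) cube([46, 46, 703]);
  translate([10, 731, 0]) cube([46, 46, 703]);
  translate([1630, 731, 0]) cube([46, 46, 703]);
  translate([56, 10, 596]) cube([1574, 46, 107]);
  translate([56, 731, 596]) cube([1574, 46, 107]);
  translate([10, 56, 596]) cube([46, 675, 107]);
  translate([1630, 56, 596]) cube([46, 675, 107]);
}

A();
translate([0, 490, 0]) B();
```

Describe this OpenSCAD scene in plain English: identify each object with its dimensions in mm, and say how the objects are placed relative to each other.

A is a spool: two coaxial disc flanges of radius 195 mm and thickness 17 mm, joined by a core cylinder of radius 51 mm and height 187 mm. The lower flange rests on z = 0 and the three cylinders share a vertical axis.

B is a rectangular dining table. The top is 1686×787×40 mm with its upper surface at z = 743 mm. It stands on four 46×46 mm square legs, each inset 10 mm from the nearest pair of top edges, running from the floor to the underside of the top. Four apron rails, 46 mm thick and 107 mm tall, run between adjacent legs with their top edges flush with the underside of the top and their outer faces flush with the legs' outer faces.

The table is on the floor beside the spool on its +y side.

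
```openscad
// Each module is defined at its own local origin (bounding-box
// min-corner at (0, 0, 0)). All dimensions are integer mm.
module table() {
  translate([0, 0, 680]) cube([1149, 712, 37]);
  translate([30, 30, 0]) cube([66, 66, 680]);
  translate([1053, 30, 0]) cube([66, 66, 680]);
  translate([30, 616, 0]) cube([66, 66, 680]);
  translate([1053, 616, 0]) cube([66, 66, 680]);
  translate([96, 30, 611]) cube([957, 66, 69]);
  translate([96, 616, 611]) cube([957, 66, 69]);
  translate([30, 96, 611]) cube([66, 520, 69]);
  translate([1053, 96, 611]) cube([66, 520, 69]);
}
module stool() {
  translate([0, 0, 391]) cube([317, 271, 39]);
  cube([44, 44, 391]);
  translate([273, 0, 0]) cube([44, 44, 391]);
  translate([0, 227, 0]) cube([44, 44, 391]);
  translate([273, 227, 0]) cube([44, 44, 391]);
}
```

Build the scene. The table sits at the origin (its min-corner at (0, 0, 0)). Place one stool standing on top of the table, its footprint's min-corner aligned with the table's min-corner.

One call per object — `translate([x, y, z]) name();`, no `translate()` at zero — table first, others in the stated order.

table();
translate([0, 0, 717]) stool();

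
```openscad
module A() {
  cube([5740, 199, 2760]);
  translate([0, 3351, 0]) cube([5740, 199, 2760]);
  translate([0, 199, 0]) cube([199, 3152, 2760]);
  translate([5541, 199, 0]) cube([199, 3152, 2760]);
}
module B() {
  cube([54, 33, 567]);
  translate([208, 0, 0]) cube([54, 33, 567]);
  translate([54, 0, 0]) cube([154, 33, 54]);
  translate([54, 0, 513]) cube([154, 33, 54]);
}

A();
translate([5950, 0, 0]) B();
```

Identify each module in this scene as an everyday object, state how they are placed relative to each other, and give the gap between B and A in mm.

A is a house frame. B is a picture frame. The picture frame is on the floor beside the house frame on its +x side. The gap between the picture frame and the house frame is 210 mm.

The picture frame's nearest face is 210 mm from the house frame's +x face.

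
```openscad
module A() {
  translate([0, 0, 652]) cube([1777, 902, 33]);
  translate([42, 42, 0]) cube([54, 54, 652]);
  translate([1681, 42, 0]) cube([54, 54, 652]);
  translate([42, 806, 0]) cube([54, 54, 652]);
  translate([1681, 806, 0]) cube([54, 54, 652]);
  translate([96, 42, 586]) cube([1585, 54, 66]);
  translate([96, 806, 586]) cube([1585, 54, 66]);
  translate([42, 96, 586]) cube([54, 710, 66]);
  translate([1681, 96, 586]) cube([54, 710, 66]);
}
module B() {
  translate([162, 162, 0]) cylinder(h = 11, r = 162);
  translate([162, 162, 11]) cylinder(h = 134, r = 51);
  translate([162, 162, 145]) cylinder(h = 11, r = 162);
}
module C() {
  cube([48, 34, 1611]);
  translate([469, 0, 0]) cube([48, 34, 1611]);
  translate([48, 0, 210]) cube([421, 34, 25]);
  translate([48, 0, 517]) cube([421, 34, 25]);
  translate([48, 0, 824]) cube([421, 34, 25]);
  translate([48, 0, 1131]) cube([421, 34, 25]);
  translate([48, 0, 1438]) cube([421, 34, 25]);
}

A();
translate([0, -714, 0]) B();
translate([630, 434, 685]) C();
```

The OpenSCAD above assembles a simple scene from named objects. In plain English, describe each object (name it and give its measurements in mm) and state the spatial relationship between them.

A is a table with a 1777×902 mm rectangular top, 33 mm thick, top surface at z = 685 mm, supported by four 54×54 mm square legs, each inset 42 mm from the nearest pair of top edges, running from the floor. Four apron rails, 54 mm thick and 66 mm tall, run between adjacent legs with their top edges flush with the underside of the top and their outer faces flush with the legs' outer faces.

B is a spool: two coaxial disc flanges of radius 162 mm and thickness 11 mm, joined by a core cylinder of radius 51 mm and height 134 mm. The lower flange rests on z = 0 and the three cylinders share a vertical axis.

C is a wooden ladder with two side rails of 48×34 mm section and 1611 mm height, set 517 mm apart overall. Between them run 5 rectangular rungs (34 mm deep, 25 mm thick), front faces flush with the rails' −y face. The bottom of the first rung is 210 mm above the floor and each subsequent rung is 307 mm higher than the one below.

The spool is on the floor beside the table on its −y side. The ladder is on top of the table, centred.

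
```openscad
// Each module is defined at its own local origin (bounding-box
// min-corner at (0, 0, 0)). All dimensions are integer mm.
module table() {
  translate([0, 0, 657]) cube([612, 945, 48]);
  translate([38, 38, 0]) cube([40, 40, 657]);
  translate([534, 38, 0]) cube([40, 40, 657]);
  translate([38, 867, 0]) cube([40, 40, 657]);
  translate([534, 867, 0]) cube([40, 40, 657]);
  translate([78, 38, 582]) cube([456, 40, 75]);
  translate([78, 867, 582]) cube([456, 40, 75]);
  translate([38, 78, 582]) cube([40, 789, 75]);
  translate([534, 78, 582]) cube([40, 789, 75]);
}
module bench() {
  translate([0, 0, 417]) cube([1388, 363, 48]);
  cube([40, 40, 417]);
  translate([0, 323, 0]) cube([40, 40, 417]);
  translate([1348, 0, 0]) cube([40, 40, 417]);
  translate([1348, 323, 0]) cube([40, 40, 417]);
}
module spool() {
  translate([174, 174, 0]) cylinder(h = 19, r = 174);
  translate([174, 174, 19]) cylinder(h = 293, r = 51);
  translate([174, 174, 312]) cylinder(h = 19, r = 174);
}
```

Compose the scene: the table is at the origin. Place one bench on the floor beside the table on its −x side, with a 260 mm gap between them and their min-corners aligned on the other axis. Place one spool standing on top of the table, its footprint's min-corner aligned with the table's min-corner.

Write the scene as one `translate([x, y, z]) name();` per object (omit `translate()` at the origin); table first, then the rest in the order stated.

table();
translate([-1648, 0, 0]) bench();
translate([0, 0, 705]) spool();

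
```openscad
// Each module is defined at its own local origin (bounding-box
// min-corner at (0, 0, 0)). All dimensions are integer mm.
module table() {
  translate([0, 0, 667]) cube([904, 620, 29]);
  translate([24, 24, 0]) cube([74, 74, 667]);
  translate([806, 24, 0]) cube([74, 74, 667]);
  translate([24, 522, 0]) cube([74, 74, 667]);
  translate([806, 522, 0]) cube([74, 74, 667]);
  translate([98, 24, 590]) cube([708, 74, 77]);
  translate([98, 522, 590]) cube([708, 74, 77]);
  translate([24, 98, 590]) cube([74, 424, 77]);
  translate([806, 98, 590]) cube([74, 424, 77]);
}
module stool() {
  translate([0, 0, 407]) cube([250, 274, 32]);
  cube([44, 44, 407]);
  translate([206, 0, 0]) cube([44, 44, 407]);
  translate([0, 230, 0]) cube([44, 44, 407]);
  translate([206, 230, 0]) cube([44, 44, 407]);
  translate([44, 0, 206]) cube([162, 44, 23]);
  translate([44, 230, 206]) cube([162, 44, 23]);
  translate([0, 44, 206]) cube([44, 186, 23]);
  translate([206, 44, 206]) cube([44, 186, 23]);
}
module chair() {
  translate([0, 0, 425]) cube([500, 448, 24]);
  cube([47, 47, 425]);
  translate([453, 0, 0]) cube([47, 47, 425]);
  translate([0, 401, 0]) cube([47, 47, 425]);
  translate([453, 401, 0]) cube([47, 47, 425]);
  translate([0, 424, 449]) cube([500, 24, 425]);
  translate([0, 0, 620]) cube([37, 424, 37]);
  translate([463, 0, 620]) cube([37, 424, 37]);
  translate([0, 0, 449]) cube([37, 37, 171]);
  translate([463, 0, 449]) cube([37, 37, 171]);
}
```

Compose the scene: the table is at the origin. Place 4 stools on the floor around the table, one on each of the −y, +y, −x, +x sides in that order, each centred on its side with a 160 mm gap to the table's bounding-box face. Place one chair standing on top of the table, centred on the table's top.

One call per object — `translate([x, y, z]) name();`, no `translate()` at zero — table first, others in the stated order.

table();
translate([327, -434, 0]) stool();
translate([327, 780, 0]) stool();
translate([-410, 173, 0]) stool();
translate([1064, 173, 0]) stool();
translate([202, 86, 696]) chair();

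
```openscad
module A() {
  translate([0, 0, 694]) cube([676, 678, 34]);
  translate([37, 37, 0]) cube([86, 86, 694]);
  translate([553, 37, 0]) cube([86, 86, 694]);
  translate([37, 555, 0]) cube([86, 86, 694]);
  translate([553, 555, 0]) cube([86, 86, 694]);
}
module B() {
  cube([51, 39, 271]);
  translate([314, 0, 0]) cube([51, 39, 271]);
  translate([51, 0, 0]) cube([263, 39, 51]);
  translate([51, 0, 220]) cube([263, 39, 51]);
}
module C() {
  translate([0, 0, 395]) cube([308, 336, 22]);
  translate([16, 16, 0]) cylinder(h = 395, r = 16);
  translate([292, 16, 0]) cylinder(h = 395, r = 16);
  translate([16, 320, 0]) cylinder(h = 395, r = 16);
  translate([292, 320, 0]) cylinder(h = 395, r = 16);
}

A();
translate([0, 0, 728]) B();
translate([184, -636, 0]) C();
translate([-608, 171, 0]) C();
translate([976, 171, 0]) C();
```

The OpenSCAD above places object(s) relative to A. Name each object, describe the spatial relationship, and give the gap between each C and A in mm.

A is a table. B is a picture frame. C is a stool. The picture frame is on top of the table. Three stools sit around the table at the −y, −x, +x sides. The gap between each stool and the table is 300 mm.

Each stool's nearest face is 300 mm from the table's bounding box.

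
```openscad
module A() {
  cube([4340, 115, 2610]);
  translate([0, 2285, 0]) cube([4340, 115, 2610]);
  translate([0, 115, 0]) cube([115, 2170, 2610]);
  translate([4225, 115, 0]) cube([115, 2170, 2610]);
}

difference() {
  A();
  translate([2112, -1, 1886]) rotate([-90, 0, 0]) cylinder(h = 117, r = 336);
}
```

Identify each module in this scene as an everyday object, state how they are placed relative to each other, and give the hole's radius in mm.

A is a house frame. The house frame has a circular hole through its front wall. The hole's radius is 336 mm.

The subtracted cylinder has r = 336 mm.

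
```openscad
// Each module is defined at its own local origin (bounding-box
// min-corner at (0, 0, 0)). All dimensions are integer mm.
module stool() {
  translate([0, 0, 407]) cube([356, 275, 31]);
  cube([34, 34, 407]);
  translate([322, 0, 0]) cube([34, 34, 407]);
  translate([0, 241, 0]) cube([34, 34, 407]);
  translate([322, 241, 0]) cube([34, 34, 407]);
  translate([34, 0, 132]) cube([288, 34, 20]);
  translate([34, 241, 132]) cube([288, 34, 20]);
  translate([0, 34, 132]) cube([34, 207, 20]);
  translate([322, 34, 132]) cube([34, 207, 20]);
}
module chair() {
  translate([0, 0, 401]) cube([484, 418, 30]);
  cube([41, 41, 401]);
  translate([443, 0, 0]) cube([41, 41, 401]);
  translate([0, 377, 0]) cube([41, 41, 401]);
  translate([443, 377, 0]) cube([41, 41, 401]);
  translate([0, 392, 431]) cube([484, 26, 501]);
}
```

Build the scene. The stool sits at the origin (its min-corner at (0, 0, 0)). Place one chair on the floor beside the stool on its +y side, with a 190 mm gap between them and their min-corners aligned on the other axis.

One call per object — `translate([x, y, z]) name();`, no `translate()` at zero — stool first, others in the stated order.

stool();
translate([0, 465, 0]) chair();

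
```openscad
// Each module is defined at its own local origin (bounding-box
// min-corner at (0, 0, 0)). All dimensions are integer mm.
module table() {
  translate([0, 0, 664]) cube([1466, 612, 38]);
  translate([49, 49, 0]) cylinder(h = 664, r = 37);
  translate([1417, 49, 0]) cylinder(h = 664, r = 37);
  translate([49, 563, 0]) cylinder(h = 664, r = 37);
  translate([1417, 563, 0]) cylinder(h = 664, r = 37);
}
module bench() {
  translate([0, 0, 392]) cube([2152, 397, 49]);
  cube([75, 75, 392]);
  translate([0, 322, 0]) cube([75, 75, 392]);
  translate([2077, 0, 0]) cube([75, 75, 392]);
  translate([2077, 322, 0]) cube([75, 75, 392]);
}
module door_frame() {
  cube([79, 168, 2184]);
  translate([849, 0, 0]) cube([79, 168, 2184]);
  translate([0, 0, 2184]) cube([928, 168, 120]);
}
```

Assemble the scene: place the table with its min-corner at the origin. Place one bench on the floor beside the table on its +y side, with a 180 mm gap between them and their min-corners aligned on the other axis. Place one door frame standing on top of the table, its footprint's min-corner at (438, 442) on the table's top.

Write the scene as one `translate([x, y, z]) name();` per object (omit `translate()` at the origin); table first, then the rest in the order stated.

table();
translate([0, 792, 0]) bench();
translate([438, 442, 702]) door_frame();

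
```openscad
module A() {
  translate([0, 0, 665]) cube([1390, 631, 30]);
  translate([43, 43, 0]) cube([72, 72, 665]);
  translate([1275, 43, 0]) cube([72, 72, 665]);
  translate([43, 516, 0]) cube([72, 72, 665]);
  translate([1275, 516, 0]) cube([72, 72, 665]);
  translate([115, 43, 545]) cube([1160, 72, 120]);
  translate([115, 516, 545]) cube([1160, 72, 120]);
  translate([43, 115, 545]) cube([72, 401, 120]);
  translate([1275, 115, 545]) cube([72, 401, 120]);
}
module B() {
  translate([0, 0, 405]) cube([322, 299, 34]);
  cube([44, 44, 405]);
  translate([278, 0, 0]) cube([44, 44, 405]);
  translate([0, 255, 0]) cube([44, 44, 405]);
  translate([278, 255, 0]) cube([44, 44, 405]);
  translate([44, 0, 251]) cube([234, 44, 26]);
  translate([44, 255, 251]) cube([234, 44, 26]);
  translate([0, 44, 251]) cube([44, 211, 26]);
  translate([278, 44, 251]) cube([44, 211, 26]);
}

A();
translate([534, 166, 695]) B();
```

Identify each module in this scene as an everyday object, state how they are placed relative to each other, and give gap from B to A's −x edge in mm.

A is a table. B is a stool. The stool is on top of the table, centred. The gap from the stool to the table's −x edge is 534 mm.

The stool's min-x is at 534; the table's min-x is 0; gap = 534 mm.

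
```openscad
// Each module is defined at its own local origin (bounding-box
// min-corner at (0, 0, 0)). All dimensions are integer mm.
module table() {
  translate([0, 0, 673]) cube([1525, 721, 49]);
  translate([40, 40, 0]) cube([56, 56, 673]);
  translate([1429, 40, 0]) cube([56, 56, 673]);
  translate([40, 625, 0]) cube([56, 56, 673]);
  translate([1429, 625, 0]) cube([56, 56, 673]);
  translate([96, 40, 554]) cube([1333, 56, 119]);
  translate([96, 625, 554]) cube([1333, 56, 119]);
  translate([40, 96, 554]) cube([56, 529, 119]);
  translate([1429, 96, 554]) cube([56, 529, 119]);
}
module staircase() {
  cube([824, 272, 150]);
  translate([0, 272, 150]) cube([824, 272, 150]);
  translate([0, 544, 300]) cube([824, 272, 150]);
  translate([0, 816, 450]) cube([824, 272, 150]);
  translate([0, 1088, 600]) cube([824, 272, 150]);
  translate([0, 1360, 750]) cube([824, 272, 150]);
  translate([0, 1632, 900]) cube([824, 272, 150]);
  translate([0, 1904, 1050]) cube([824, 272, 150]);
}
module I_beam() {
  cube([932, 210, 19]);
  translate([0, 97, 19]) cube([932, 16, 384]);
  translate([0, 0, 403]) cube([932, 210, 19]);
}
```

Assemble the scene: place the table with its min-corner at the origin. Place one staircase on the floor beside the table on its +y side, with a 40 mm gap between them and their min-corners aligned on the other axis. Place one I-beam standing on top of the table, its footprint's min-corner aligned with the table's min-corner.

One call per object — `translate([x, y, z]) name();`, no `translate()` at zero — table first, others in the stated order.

table();
translate([0, 761, 0]) staircase();
translate([0, 0, 722]) I_beam();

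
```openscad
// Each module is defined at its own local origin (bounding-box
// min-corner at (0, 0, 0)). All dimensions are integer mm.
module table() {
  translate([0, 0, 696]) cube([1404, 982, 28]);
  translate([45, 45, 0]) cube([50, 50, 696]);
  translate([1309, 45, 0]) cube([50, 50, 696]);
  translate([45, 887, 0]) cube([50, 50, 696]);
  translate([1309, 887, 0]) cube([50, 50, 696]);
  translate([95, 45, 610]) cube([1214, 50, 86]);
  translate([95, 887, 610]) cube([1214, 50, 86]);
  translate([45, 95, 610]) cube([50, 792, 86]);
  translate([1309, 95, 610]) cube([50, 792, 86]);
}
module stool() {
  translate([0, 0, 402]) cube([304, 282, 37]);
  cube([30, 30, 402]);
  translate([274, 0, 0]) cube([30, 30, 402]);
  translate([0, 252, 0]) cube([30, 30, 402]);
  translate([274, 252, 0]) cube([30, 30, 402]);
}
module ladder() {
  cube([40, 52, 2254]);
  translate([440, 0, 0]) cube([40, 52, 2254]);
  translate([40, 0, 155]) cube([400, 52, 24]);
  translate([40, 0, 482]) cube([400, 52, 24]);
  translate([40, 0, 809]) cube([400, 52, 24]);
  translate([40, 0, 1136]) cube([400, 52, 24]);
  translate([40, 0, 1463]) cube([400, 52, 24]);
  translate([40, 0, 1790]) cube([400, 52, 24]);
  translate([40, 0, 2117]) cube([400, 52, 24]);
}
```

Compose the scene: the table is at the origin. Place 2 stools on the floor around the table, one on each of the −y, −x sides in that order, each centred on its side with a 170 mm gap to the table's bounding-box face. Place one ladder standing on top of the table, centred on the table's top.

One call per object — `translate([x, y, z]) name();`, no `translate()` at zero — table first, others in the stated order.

table();
translate([550, -452, 0]) stool();
translate([-474, 350, 0]) stool();
translate([462, 465, 724]) ladder();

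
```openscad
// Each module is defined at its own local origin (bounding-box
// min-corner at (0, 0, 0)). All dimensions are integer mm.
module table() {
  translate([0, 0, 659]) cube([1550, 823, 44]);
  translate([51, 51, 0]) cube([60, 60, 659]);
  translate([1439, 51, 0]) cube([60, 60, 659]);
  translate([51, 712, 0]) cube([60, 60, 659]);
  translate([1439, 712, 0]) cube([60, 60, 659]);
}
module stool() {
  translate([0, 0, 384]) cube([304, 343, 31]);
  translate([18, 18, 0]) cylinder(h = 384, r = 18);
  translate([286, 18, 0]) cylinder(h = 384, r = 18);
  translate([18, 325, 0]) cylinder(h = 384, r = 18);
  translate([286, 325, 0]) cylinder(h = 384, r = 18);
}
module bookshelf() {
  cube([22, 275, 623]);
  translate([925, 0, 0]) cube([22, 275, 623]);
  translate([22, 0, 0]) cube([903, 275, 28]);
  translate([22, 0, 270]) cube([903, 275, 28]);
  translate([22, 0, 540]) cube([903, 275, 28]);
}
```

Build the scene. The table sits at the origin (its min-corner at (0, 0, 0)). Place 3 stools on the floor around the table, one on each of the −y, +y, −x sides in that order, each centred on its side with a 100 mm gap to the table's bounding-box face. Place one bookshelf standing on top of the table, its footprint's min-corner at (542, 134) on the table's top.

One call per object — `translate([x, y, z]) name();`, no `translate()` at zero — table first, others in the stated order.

table();
translate([623, -443, 0]) stool();
translate([623, 923, 0]) stool();
translate([-404, 240, 0]) stool();
translate([542, 134, 703]) bookshelf();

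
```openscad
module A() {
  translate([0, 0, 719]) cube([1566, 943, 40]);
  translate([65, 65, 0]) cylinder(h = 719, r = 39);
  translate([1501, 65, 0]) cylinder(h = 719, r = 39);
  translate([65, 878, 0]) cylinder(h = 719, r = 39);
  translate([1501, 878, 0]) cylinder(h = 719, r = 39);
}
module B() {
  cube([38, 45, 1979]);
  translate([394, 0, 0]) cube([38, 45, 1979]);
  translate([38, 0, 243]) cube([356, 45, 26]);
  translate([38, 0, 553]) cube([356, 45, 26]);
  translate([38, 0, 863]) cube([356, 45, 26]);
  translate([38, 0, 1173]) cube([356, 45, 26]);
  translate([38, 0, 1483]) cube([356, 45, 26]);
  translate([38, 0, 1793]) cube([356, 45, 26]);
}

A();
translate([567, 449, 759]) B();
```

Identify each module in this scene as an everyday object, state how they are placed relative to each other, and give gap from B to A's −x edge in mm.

A is a table. B is a ladder. The ladder is on top of the table, centred. The gap from the ladder to the table's −x edge is 567 mm.

The ladder's min-x is at 567; the table's min-x is 0; gap = 567 mm.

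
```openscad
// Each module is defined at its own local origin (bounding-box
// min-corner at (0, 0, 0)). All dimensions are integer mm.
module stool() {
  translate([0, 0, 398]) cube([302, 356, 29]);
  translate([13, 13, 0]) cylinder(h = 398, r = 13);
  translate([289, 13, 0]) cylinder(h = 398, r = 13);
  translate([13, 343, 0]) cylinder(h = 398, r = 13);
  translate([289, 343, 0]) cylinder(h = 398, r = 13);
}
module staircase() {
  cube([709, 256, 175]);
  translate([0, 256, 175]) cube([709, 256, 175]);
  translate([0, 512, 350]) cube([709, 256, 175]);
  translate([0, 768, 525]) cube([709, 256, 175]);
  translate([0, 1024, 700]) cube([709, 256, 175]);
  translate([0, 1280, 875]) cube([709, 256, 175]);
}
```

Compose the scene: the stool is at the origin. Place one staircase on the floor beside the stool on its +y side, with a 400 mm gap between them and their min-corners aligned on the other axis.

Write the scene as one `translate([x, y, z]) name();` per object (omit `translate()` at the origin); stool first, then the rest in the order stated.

stool();
translate([0, 756, 0]) staircase();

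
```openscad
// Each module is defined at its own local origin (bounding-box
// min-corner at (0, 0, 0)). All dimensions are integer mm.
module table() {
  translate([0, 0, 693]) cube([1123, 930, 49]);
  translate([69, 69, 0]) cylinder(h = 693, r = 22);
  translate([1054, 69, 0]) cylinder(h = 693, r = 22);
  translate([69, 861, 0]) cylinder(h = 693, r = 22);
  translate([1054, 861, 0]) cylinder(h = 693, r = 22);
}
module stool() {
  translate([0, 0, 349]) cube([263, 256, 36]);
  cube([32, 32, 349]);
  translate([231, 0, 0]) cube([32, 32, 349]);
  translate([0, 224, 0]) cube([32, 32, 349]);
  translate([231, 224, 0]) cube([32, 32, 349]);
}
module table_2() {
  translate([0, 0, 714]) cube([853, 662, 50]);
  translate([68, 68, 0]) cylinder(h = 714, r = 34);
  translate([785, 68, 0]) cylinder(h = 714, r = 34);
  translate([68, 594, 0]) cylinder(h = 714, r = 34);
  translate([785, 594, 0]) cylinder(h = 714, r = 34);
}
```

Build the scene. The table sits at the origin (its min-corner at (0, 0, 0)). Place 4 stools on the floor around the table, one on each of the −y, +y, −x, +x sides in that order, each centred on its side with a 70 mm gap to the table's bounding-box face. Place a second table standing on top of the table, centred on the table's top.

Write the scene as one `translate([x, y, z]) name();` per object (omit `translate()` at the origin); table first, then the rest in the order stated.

table();
translate([430, -326, 0]) stool();
translate([430, 1000, 0]) stool();
translate([-333, 337, 0]) stool();
translate([1193, 337, 0]) stool();
translate([135, 134, 742]) table_2();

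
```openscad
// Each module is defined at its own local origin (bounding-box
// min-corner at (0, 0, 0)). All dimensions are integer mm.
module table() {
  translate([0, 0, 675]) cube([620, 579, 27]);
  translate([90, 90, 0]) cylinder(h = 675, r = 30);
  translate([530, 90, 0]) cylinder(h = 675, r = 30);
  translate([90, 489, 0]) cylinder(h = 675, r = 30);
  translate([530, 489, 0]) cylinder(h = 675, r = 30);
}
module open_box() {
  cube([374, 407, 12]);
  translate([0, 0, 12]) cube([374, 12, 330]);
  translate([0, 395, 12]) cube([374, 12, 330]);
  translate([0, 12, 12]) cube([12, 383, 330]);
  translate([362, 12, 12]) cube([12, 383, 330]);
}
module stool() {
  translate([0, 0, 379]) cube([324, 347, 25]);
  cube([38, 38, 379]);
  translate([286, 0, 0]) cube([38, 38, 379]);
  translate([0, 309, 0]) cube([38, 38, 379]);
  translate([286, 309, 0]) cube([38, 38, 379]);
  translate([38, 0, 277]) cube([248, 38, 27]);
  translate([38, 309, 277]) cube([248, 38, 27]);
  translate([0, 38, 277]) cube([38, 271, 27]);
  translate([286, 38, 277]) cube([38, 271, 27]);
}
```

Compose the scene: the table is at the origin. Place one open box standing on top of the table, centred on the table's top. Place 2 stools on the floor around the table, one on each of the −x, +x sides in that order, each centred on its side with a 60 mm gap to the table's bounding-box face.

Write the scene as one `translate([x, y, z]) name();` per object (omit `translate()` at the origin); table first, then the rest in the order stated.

table();
translate([123, 86, 702]) open_box();
translate([-384, 116, 0]) stool();
translate([680, 116, 0]) stool();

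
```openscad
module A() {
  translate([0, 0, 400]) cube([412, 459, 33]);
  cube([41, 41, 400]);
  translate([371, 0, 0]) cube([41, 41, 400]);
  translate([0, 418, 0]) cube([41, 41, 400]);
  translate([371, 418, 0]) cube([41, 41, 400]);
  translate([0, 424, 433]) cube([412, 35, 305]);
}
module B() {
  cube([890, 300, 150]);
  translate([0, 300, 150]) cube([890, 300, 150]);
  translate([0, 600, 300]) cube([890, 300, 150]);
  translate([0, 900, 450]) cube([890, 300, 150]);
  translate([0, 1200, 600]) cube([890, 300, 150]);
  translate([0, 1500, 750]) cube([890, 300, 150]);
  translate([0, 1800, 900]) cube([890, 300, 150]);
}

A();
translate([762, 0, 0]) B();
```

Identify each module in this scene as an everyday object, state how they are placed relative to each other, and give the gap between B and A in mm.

The staircase's nearest face is 350 mm from the chair's +x face.

A is a chair. B is a staircase. The staircase is on the floor beside the chair on its +x side. The gap between the staircase and the chair is 350 mm.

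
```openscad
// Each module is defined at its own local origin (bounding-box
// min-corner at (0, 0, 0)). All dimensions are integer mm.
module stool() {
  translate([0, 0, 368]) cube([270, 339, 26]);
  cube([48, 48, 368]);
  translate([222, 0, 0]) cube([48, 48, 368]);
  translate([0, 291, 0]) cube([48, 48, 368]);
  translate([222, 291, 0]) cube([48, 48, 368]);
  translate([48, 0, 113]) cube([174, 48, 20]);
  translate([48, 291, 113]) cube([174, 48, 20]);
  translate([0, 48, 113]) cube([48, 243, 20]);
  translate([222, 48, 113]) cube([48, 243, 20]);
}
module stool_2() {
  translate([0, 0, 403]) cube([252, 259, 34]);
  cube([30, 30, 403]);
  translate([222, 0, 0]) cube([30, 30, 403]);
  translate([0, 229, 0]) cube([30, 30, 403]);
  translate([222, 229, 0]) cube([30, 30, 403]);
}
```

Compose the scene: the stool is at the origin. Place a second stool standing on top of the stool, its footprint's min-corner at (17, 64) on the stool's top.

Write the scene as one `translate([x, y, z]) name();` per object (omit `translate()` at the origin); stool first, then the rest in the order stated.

stool();
translate([17, 64, 394]) stool_2();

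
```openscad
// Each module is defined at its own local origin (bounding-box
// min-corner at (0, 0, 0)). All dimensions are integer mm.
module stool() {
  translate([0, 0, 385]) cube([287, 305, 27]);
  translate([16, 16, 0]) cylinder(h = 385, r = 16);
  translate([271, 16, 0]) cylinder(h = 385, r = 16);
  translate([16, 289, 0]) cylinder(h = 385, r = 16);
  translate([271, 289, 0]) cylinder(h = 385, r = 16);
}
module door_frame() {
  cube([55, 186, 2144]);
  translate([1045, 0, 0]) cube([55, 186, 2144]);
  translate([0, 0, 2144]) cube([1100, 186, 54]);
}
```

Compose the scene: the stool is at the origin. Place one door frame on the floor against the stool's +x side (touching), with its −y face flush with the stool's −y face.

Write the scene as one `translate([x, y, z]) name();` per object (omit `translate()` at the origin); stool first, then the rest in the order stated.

stool();
translate([287, 0, 0]) door_frame();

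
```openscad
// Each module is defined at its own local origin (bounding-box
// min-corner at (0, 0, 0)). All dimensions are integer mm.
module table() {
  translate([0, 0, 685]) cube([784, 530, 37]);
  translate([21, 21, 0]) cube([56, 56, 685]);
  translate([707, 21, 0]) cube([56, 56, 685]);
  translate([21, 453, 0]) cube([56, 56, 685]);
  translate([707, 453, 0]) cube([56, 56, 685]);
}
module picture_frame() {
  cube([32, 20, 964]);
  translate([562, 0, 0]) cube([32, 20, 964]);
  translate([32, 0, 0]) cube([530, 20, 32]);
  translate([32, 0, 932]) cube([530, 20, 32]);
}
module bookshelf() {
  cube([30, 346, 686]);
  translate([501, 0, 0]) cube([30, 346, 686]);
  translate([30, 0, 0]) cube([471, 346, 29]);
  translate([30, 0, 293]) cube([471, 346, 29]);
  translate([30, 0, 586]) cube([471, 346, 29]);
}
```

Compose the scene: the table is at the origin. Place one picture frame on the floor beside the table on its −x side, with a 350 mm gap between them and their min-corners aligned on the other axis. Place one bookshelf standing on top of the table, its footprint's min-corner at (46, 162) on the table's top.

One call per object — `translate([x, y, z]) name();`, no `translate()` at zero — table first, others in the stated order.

table();
translate([-944, 0, 0]) picture_frame();
translate([46, 162, 722]) bookshelf();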